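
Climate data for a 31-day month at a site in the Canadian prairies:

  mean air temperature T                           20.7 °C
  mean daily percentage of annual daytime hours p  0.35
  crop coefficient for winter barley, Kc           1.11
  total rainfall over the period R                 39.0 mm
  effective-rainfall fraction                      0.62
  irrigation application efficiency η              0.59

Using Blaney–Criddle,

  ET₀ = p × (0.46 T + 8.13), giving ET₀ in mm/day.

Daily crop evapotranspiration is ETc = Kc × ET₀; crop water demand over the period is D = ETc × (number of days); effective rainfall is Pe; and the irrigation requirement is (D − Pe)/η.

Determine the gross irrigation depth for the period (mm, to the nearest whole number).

ET₀ = 0.35 × (0.46 × 20.7 + 8.13) = 0.35 × 17.652 = 6.1782 mm/d
ETc = Kc × ET₀ = 1.11 × 6.1782 = 6.8578 mm/d
Crop demand D = ETc × 31 d = 6.8578 × 31 = 212.592 mm
Pe = 0.62 × 39.0 = 24.180 mm
D − Pe = 212.592 − 24.180 = 188.412 mm
Gross irrigation = 188.412 / 0.59 = 319.342 mm

319 mm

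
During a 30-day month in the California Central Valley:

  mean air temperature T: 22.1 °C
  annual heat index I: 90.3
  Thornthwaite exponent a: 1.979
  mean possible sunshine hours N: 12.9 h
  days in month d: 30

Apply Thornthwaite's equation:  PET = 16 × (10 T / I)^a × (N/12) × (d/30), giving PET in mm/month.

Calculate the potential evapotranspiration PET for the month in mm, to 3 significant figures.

101 mm

10T/I = 10 × 22.1 / 90.3 = 2.4474
(10T/I)^a = 2.4474^1.979 = 5.8782
Uncorrected PET = 16 × 5.8782 = 94.051 mm
Correction = (N/12)(d/30) = (12.9/12)(30/30) = 1.0750
PET = 94.051 × 1.0750 = 101.105 mm/month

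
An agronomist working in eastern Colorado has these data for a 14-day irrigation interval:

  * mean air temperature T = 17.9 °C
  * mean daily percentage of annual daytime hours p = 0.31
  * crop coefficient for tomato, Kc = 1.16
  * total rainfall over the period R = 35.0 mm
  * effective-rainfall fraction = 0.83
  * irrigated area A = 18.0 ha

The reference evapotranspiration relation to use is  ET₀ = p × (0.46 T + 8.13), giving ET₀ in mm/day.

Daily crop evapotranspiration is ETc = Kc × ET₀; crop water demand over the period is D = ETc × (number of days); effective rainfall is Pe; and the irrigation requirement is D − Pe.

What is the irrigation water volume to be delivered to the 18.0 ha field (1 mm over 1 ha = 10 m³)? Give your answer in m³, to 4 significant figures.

ET₀ = 0.31 × (0.46 × 17.9 + 8.13) = 0.31 × 16.364 = 5.0728 mm/d
ETc = Kc × ET₀ = 1.16 × 5.0728 = 5.8844 mm/d
Crop demand D = ETc × 14 d = 5.8844 × 14 = 82.382 mm
Pe = 0.83 × 35.0 = 29.050 mm
D − Pe = 82.382 − 29.050 = 53.332 mm
Volume = 53.332 mm × 18.0 ha × 10 = 9599.8 m³

9600 m³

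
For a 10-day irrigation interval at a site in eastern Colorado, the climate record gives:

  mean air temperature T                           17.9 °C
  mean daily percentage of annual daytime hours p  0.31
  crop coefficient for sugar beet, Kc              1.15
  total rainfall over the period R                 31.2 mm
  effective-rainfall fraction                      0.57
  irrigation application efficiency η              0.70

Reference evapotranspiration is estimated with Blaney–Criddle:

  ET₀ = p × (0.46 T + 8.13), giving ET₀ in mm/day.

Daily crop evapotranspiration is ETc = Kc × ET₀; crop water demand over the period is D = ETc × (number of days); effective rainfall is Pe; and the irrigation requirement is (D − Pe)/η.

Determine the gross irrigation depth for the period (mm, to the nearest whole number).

58 mm

ET₀ = 0.31 × (0.46 × 17.9 + 8.13) = 0.31 × 16.364 = 5.0728 mm/d
ETc = Kc × ET₀ = 1.15 × 5.0728 = 5.8337 mm/d
Crop demand D = ETc × 10 d = 5.8337 × 10 = 58.337 mm
Pe = 0.57 × 31.2 = 17.784 mm
D − Pe = 58.337 − 17.784 = 40.553 mm
Gross irrigation = 40.553 / 0.70 = 57.933 mm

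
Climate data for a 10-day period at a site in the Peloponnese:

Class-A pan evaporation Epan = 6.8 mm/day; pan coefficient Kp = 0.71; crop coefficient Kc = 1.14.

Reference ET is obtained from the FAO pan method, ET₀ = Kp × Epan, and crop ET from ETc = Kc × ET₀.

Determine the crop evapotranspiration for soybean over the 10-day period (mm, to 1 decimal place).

ET₀ = 0.71 × 6.8 = 4.8280 mm/d
ETc = Kc × ET₀ = 1.14 × 4.8280 = 5.5039 mm/d
Over 10 days: 5.5039 × 10 = 55.039 mm

55.0 mm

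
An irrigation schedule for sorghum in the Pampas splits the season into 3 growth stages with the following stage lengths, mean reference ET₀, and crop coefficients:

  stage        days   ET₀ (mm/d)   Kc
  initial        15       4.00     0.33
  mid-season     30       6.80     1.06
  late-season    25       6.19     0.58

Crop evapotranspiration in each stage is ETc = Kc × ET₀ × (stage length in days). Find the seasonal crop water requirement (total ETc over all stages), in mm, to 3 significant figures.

326 mm

initial: 0.33 × 4.00 × 15 = 19.80 mm
mid-season: 1.06 × 6.80 × 30 = 216.24 mm
late-season: 0.58 × 6.19 × 25 = 89.76 mm
Seasonal total = 325.80 mm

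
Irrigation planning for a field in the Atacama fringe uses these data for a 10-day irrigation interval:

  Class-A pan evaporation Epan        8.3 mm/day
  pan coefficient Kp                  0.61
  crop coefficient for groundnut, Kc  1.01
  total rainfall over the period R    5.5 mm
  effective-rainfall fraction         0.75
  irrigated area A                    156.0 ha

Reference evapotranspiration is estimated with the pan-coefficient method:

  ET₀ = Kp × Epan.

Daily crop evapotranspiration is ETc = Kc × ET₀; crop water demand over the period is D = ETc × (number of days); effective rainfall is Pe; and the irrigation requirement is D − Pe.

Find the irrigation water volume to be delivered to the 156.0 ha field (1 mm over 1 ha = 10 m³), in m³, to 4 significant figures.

ET₀ = 0.61 × 8.3 = 5.0630 mm/d
ETc = Kc × ET₀ = 1.01 × 5.0630 = 5.1136 mm/d
Crop demand D = ETc × 10 d = 5.1136 × 10 = 51.136 mm
Pe = 0.75 × 5.5 = 4.125 mm
D − Pe = 51.136 − 4.125 = 47.011 mm
Volume = 47.011 mm × 156.0 ha × 10 = 73337.2 m³

73340 m³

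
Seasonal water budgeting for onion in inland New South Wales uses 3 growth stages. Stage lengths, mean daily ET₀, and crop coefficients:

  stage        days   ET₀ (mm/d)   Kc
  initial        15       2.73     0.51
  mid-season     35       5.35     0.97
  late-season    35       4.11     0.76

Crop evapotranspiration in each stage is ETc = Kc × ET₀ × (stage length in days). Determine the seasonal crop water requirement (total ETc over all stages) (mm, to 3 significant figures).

312 mm

initial: 0.51 × 2.73 × 15 = 20.88 mm
mid-season: 0.97 × 5.35 × 35 = 181.63 mm
late-season: 0.76 × 4.11 × 35 = 109.33 mm
Seasonal total = 311.84 mm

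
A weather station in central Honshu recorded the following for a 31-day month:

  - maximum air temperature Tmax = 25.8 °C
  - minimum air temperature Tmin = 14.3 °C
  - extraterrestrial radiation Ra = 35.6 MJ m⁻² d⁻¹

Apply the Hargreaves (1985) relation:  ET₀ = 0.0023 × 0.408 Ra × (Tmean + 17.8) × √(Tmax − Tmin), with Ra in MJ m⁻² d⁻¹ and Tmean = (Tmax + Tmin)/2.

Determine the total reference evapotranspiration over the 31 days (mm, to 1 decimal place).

132.9 mm

Tmean = (25.8 + 14.3)/2 = 20.05 °C
0.408 Ra = 0.408 × 35.6 = 14.5248 mm/d equivalent
ET₀ = 0.0023 × 14.5248 × (20.05 + 17.8) × √11.5 = 0.0023 × 14.5248 × 37.85 × 3.3912 = 4.2880 mm/d
Over 31 days: 4.2880 × 31 = 132.928 mm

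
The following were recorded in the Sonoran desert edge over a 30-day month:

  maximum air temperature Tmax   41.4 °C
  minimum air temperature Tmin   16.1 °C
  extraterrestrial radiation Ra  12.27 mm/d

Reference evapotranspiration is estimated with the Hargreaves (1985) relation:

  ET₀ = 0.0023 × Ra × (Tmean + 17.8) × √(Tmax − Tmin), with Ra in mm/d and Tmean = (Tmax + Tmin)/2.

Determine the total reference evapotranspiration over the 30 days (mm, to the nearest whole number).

Tmean = (41.4 + 16.1)/2 = 28.75 °C
ET₀ = 0.0023 × 12.27 × (28.75 + 17.8) × √25.3 = 0.0023 × 12.27 × 46.55 × 5.0299 = 6.6077 mm/d
Over 30 days: 6.6077 × 30 = 198.231 mm

198 mm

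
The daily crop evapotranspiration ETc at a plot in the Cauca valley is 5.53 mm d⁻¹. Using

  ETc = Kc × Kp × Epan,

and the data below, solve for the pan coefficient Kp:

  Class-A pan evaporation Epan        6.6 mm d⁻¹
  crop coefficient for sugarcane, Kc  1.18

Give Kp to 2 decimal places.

0.71

ETc = Kc × Kp × Epan  ⇒  Kp = ETc / (Kc × Epan)
Kp = 5.53 / (1.18 × 6.6) = 5.53 / 7.788 = 0.7101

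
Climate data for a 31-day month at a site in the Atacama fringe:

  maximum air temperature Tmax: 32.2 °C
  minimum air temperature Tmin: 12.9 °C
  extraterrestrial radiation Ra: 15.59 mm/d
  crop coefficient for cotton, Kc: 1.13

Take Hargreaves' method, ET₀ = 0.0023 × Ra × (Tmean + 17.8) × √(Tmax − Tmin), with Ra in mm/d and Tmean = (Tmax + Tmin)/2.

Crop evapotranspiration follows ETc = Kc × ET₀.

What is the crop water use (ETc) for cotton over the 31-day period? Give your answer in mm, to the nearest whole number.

223 mm

Tmean = (32.2 + 12.9)/2 = 22.55 °C
ET₀ = 0.0023 × 15.59 × (22.55 + 17.8) × √19.3 = 0.0023 × 15.59 × 40.35 × 4.3932 = 6.3562 mm/d
ETc = Kc × ET₀ = 1.13 × 6.3562 = 7.1825 mm/d
Over 31 days: 7.1825 × 31 = 222.658 mm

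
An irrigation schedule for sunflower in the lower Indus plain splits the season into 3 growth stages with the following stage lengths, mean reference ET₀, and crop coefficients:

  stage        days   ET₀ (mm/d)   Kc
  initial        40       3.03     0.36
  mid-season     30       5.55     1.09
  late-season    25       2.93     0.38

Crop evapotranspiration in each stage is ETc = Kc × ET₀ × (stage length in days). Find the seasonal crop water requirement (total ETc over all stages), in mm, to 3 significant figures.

253 mm

initial: 0.36 × 3.03 × 40 = 43.63 mm
mid-season: 1.09 × 5.55 × 30 = 181.49 mm
late-season: 0.38 × 2.93 × 25 = 27.84 mm
Seasonal total = 252.96 mm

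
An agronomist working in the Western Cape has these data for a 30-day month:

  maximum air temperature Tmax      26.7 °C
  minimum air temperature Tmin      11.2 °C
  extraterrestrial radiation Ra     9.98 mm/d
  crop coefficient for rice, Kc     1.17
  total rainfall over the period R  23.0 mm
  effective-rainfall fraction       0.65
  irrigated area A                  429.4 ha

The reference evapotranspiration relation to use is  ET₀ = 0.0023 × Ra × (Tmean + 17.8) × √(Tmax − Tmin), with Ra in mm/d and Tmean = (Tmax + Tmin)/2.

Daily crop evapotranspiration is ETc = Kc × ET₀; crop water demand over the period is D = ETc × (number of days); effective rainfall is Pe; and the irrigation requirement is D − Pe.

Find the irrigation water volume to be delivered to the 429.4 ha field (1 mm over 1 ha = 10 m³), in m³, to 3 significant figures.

Tmean = (26.7 + 11.2)/2 = 18.95 °C
ET₀ = 0.0023 × 9.98 × (18.95 + 17.8) × √15.5 = 0.0023 × 9.98 × 36.75 × 3.9370 = 3.3211 mm/d
ETc = Kc × ET₀ = 1.17 × 3.3211 = 3.8857 mm/d
Crop demand D = ETc × 30 d = 3.8857 × 30 = 116.571 mm
Pe = 0.65 × 23.0 = 14.950 mm
D − Pe = 116.571 − 14.950 = 101.621 mm
Volume = 101.621 mm × 429.4 ha × 10 = 436360.6 m³

436000 m³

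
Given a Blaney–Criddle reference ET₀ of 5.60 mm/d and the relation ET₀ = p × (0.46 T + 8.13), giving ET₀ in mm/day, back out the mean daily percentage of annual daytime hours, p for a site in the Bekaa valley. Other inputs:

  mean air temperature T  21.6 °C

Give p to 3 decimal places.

p = ET₀ / (0.46 T + 8.13) = 5.60 / (0.46 × 21.6 + 8.13) = 5.60 / 18.066 = 0.3100

0.310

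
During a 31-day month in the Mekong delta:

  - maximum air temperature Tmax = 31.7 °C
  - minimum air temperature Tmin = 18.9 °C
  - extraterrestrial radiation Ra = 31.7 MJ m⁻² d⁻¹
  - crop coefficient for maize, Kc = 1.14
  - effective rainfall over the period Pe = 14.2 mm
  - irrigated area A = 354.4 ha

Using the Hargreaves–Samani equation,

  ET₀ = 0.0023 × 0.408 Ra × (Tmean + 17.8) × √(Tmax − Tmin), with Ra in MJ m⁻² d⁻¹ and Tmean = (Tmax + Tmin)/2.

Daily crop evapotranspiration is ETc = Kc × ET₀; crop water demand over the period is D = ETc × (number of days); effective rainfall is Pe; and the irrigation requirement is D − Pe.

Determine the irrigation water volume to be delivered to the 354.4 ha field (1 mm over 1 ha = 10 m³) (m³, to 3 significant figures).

Tmean = (31.7 + 18.9)/2 = 25.30 °C
0.408 Ra = 0.408 × 31.7 = 12.9336 mm/d equivalent
ET₀ = 0.0023 × 12.9336 × (25.30 + 17.8) × √12.8 = 0.0023 × 12.9336 × 43.10 × 3.5777 = 4.5870 mm/d
ETc = Kc × ET₀ = 1.14 × 4.5870 = 5.2292 mm/d
Crop demand D = ETc × 31 d = 5.2292 × 31 = 162.105 mm
D − Pe = 162.105 − 14.2 = 147.905 mm
Volume = 147.905 mm × 354.4 ha × 10 = 524175.3 m³

524000 m³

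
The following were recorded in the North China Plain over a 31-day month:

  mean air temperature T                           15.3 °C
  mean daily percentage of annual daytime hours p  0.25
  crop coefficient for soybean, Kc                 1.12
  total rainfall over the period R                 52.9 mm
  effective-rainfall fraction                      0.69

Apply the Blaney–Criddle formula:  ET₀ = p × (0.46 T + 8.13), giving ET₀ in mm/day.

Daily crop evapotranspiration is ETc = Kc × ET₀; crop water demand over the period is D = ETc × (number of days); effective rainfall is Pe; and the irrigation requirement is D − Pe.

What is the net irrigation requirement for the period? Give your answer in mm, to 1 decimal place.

95.2 mm

ET₀ = 0.25 × (0.46 × 15.3 + 8.13) = 0.25 × 15.168 = 3.7920 mm/d
ETc = Kc × ET₀ = 1.12 × 3.7920 = 4.2470 mm/d
Crop demand D = ETc × 31 d = 4.2470 × 31 = 131.657 mm
Pe = 0.69 × 52.9 = 36.501 mm
D − Pe = 131.657 − 36.501 = 95.156 mm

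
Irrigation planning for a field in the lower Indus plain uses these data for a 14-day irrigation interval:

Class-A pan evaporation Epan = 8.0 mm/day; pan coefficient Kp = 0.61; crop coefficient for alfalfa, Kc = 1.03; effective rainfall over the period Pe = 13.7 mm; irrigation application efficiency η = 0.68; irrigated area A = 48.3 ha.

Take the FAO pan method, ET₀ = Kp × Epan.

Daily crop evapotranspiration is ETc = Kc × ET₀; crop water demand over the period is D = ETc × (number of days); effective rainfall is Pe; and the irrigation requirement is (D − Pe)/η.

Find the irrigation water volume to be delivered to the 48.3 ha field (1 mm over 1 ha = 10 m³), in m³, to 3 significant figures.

ET₀ = 0.61 × 8.0 = 4.8800 mm/d
ETc = Kc × ET₀ = 1.03 × 4.8800 = 5.0264 mm/d
Crop demand D = ETc × 14 d = 5.0264 × 14 = 70.370 mm
D − Pe = 70.370 − 13.7 = 56.670 mm
Gross irrigation = 56.670 / 0.68 = 83.338 mm
Volume = 83.338 mm × 48.3 ha × 10 = 40252.3 m³

40300 m³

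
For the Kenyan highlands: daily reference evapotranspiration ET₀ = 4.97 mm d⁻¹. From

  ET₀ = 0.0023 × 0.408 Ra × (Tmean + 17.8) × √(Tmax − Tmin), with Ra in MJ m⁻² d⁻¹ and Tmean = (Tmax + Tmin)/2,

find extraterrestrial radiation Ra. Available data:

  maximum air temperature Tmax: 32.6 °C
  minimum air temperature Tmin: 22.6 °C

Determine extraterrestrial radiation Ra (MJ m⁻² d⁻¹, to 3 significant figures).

Tmean = (32.6+22.6)/2 = 27.60 °C; ΔT = 10.0
Ra = ET₀ / [0.0023 × 0.408 × (Tmean+17.8) × √ΔT]
   = 4.97 / (0.0023 × 0.408 × 45.40 × 3.1623) = 36.890 MJ m⁻² d⁻¹

36.9 MJ m⁻² d⁻¹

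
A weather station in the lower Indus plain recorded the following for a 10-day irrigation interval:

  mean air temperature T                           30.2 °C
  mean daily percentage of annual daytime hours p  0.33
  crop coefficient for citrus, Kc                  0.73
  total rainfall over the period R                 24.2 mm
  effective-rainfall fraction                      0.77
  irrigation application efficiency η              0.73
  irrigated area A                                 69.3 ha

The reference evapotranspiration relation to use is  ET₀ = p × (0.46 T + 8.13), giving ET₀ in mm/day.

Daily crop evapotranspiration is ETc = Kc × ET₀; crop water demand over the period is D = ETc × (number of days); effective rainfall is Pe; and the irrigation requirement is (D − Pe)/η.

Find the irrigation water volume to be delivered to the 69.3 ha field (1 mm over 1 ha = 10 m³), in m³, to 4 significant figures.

32670 m³

ET₀ = 0.33 × (0.46 × 30.2 + 8.13) = 0.33 × 22.022 = 7.2673 mm/d
ETc = Kc × ET₀ = 0.73 × 7.2673 = 5.3051 mm/d
Crop demand D = ETc × 10 d = 5.3051 × 10 = 53.051 mm
Pe = 0.77 × 24.2 = 18.634 mm
D − Pe = 53.051 − 18.634 = 34.417 mm
Gross irrigation = 34.417 / 0.73 = 47.147 mm
Volume = 47.147 mm × 69.3 ha × 10 = 32672.9 m³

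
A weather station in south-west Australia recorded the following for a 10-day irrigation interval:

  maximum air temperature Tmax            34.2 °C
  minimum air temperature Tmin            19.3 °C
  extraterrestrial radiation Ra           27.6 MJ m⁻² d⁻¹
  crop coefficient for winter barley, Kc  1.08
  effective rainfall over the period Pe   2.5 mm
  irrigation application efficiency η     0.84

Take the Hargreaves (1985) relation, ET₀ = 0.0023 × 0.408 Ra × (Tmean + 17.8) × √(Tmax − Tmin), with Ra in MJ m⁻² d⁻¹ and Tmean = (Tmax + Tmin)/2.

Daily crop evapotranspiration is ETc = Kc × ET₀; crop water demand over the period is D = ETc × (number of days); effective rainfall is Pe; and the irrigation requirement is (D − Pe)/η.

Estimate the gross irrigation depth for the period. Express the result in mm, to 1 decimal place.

Tmean = (34.2 + 19.3)/2 = 26.75 °C
0.408 Ra = 0.408 × 27.6 = 11.2608 mm/d equivalent
ET₀ = 0.0023 × 11.2608 × (26.75 + 17.8) × √14.9 = 0.0023 × 11.2608 × 44.55 × 3.8601 = 4.4539 mm/d
ETc = Kc × ET₀ = 1.08 × 4.4539 = 4.8102 mm/d
Crop demand D = ETc × 10 d = 4.8102 × 10 = 48.102 mm
D − Pe = 48.102 − 2.5 = 45.602 mm
Gross irrigation = 45.602 / 0.84 = 54.288 mm

54.3 mm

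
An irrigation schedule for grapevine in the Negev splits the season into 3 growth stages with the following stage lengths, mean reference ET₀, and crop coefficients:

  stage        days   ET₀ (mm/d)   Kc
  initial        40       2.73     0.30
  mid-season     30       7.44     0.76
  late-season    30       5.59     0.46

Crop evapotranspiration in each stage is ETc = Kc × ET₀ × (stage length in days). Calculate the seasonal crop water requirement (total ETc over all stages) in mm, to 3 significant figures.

280 mm

initial: 0.30 × 2.73 × 40 = 32.76 mm
mid-season: 0.76 × 7.44 × 30 = 169.63 mm
late-season: 0.46 × 5.59 × 30 = 77.14 mm
Seasonal total = 279.53 mm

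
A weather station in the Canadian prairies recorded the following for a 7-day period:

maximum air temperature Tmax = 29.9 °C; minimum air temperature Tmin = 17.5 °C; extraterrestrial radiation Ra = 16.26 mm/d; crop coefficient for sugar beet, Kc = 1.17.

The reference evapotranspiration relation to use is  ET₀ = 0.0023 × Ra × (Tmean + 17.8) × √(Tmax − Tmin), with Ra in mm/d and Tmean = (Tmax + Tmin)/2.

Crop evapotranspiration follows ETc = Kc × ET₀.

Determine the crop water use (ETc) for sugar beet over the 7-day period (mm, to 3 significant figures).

Tmean = (29.9 + 17.5)/2 = 23.70 °C
ET₀ = 0.0023 × 16.26 × (23.70 + 17.8) × √12.4 = 0.0023 × 16.26 × 41.50 × 3.5214 = 5.4653 mm/d
ETc = Kc × ET₀ = 1.17 × 5.4653 = 6.3944 mm/d
Over 7 days: 6.3944 × 7 = 44.761 mm

44.8 mm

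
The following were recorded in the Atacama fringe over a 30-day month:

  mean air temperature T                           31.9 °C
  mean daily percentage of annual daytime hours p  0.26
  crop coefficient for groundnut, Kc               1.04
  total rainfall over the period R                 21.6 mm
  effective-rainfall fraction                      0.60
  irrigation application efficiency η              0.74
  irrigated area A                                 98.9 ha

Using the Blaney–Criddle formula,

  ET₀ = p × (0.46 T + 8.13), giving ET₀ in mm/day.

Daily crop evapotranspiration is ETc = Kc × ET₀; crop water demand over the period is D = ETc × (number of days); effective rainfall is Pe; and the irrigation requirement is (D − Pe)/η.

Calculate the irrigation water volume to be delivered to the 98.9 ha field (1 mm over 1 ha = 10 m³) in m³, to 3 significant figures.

230000 m³

ET₀ = 0.26 × (0.46 × 31.9 + 8.13) = 0.26 × 22.804 = 5.9290 mm/d
ETc = Kc × ET₀ = 1.04 × 5.9290 = 6.1662 mm/d
Crop demand D = ETc × 30 d = 6.1662 × 30 = 184.986 mm
Pe = 0.60 × 21.6 = 12.960 mm
D − Pe = 184.986 − 12.960 = 172.026 mm
Gross irrigation = 172.026 / 0.74 = 232.468 mm
Volume = 232.468 mm × 98.9 ha × 10 = 229910.9 m³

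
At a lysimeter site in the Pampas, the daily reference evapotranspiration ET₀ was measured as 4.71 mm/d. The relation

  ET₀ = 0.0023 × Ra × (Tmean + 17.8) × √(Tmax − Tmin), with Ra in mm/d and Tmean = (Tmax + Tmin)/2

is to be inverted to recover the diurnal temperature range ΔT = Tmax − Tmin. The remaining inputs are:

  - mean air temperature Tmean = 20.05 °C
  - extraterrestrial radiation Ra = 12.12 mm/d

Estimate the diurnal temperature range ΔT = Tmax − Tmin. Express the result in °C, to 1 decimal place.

√ΔT = ET₀ / [0.0023 × Ra × (Tmean+17.8)] = 4.71 / (0.0023 × 12.12 × 37.85) = 4.4640
ΔT = 4.4640² = 19.927 °C

19.9 °C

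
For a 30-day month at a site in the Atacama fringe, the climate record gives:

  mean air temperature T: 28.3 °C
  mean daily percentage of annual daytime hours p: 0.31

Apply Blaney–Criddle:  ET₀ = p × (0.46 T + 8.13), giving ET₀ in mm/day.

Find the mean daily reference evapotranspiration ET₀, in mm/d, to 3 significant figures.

ET₀ = 0.31 × (0.46 × 28.3 + 8.13) = 0.31 × 21.148 = 6.5559 mm/d

6.56 mm/d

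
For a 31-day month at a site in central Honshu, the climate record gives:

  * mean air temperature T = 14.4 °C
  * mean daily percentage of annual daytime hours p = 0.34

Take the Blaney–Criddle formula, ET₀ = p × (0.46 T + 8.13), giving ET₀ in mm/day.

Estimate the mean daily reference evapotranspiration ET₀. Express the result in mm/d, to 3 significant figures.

5.02 mm/d

ET₀ = 0.34 × (0.46 × 14.4 + 8.13) = 0.34 × 14.754 = 5.0164 mm/d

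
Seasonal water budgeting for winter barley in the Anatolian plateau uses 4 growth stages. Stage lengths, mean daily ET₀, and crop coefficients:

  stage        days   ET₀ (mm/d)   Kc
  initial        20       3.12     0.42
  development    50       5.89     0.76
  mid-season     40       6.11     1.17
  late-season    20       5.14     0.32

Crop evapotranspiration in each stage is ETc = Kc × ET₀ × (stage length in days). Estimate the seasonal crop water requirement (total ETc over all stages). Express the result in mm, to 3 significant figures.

initial: 0.42 × 3.12 × 20 = 26.21 mm
development: 0.76 × 5.89 × 50 = 223.82 mm
mid-season: 1.17 × 6.11 × 40 = 285.95 mm
late-season: 0.32 × 5.14 × 20 = 32.90 mm
Seasonal total = 568.88 mm

569 mm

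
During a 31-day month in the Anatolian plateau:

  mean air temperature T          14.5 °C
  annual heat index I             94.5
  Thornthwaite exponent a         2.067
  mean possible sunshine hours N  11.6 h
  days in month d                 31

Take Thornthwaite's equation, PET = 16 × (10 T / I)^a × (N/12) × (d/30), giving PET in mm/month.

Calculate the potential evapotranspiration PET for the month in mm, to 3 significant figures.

10T/I = 10 × 14.5 / 94.5 = 1.5344
(10T/I)^a = 1.5344^2.067 = 2.4229
Uncorrected PET = 16 × 2.4229 = 38.766 mm
Correction = (N/12)(d/30) = (11.6/12)(31/30) = 0.9989
PET = 38.766 × 0.9989 = 38.723 mm/month

38.7 mm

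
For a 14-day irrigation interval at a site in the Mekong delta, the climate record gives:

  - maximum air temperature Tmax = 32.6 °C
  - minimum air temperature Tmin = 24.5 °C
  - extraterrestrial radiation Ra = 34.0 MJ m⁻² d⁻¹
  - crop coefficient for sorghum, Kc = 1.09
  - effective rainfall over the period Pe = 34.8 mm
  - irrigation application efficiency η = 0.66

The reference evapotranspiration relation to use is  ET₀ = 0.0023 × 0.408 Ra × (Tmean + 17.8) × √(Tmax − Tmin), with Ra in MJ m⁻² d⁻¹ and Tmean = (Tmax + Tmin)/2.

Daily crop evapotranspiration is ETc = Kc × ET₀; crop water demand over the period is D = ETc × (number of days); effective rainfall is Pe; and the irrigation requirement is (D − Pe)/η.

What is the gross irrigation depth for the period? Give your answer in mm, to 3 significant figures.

Tmean = (32.6 + 24.5)/2 = 28.55 °C
0.408 Ra = 0.408 × 34.0 = 13.8720 mm/d equivalent
ET₀ = 0.0023 × 13.8720 × (28.55 + 17.8) × √8.1 = 0.0023 × 13.8720 × 46.35 × 2.8460 = 4.2087 mm/d
ETc = Kc × ET₀ = 1.09 × 4.2087 = 4.5875 mm/d
Crop demand D = ETc × 14 d = 4.5875 × 14 = 64.225 mm
D − Pe = 64.225 − 34.8 = 29.425 mm
Gross irrigation = 29.425 / 0.66 = 44.583 mm

44.6 mm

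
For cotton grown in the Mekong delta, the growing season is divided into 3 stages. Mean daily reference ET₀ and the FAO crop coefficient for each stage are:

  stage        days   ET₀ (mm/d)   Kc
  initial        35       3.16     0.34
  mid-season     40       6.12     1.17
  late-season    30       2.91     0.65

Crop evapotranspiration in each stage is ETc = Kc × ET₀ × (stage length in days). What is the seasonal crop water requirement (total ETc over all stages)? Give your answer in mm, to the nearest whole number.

381 mm

initial: 0.34 × 3.16 × 35 = 37.60 mm
mid-season: 1.17 × 6.12 × 40 = 286.42 mm
late-season: 0.65 × 2.91 × 30 = 56.75 mm
Seasonal total = 380.77 mm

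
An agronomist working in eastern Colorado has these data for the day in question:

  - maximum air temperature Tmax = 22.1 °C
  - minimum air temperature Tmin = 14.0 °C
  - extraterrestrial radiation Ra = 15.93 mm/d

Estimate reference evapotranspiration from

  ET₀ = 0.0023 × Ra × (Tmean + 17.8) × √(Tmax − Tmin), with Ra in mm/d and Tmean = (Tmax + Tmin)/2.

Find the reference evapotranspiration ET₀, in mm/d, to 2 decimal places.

Tmean = (22.1 + 14.0)/2 = 18.05 °C
ET₀ = 0.0023 × 15.93 × (18.05 + 17.8) × √8.1 = 0.0023 × 15.93 × 35.85 × 2.8460 = 3.7382 mm/d

3.74 mm/d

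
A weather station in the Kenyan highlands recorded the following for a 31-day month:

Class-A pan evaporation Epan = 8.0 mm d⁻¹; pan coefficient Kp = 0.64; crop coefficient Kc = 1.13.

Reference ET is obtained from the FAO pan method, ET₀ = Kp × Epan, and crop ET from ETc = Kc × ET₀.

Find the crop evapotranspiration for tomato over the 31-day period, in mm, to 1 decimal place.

179.4 mm

ET₀ = 0.64 × 8.0 = 5.1200 mm/d
ETc = Kc × ET₀ = 1.13 × 5.1200 = 5.7856 mm/d
Over 31 days: 5.7856 × 31 = 179.354 mm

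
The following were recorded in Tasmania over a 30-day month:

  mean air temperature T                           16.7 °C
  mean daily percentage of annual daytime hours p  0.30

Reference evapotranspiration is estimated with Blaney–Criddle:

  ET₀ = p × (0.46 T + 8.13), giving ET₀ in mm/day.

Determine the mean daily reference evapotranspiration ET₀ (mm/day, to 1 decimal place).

4.7 mm/day

ET₀ = 0.30 × (0.46 × 16.7 + 8.13) = 0.30 × 15.812 = 4.7436 mm/d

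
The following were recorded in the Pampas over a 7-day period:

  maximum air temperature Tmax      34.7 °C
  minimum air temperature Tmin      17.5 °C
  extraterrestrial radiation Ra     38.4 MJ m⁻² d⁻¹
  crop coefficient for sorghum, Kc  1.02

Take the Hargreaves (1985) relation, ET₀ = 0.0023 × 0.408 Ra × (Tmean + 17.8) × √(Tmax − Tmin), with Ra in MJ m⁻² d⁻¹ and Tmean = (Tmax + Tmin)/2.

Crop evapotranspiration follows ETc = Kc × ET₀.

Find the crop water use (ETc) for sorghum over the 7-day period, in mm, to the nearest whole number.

47 mm

Tmean = (34.7 + 17.5)/2 = 26.10 °C
0.408 Ra = 0.408 × 38.4 = 15.6672 mm/d equivalent
ET₀ = 0.0023 × 15.6672 × (26.10 + 17.8) × √17.2 = 0.0023 × 15.6672 × 43.90 × 4.1473 = 6.5607 mm/d
ETc = Kc × ET₀ = 1.02 × 6.5607 = 6.6919 mm/d
Over 7 days: 6.6919 × 7 = 46.843 mm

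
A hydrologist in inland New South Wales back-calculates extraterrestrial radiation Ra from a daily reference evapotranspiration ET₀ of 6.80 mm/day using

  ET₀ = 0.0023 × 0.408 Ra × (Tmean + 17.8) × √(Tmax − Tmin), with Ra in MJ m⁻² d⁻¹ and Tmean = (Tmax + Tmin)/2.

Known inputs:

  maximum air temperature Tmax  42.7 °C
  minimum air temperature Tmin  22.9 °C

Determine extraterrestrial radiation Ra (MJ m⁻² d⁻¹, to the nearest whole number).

32 MJ m⁻² d⁻¹

Tmean = (42.7+22.9)/2 = 32.80 °C; ΔT = 19.8
Ra = ET₀ / [0.0023 × 0.408 × (Tmean+17.8) × √ΔT]
   = 6.80 / (0.0023 × 0.408 × 50.60 × 4.4497) = 32.184 MJ m⁻² d⁻¹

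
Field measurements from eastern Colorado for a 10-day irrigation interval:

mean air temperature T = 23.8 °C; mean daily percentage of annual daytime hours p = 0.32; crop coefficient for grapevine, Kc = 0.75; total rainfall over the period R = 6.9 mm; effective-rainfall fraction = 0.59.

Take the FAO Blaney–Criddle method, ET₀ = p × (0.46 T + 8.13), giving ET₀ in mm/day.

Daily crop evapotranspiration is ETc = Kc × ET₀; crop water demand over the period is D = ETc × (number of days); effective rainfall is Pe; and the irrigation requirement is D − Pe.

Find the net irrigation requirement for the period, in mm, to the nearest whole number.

42 mm

ET₀ = 0.32 × (0.46 × 23.8 + 8.13) = 0.32 × 19.078 = 6.1050 mm/d
ETc = Kc × ET₀ = 0.75 × 6.1050 = 4.5788 mm/d
Crop demand D = ETc × 10 d = 4.5788 × 10 = 45.788 mm
Pe = 0.59 × 6.9 = 4.071 mm
D − Pe = 45.788 − 4.071 = 41.717 mm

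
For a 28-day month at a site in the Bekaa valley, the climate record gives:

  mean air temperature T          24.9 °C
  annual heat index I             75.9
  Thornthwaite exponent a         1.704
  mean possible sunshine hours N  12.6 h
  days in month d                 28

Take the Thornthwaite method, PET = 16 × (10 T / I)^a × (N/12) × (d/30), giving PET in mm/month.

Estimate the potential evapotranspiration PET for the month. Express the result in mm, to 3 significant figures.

10T/I = 10 × 24.9 / 75.9 = 3.2806
(10T/I)^a = 3.2806^1.704 = 7.5715
Uncorrected PET = 16 × 7.5715 = 121.144 mm
Correction = (N/12)(d/30) = (12.6/12)(28/30) = 0.9800
PET = 121.144 × 0.9800 = 118.721 mm/month

119 mm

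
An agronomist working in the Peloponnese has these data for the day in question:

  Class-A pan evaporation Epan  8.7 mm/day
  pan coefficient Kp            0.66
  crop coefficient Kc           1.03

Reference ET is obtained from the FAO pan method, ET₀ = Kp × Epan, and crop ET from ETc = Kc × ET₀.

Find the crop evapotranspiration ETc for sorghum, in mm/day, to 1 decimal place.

ET₀ = 0.66 × 8.7 = 5.7420 mm/d
ETc = Kc × ET₀ = 1.03 × 5.7420 = 5.9143 mm/d

5.9 mm/day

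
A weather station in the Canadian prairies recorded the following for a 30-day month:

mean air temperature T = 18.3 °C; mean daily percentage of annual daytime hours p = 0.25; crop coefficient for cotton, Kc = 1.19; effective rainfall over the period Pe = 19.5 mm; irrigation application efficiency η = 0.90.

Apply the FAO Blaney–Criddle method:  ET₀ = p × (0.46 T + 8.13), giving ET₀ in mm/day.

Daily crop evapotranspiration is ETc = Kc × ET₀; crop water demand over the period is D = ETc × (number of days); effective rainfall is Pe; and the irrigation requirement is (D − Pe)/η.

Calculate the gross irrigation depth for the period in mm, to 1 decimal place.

ET₀ = 0.25 × (0.46 × 18.3 + 8.13) = 0.25 × 16.548 = 4.1370 mm/d
ETc = Kc × ET₀ = 1.19 × 4.1370 = 4.9230 mm/d
Crop demand D = ETc × 30 d = 4.9230 × 30 = 147.690 mm
D − Pe = 147.690 − 19.5 = 128.190 mm
Gross irrigation = 128.190 / 0.90 = 142.433 mm

142.4 mm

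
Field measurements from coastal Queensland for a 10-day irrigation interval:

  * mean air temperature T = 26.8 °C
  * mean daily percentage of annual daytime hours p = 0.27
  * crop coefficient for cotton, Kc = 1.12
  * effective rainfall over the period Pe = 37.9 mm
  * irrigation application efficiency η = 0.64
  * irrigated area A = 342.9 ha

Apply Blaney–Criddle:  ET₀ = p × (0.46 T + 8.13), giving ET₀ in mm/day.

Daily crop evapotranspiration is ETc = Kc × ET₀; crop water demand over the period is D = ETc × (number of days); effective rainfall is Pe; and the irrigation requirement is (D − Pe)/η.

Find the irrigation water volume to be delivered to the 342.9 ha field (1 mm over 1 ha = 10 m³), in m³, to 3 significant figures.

ET₀ = 0.27 × (0.46 × 26.8 + 8.13) = 0.27 × 20.458 = 5.5237 mm/d
ETc = Kc × ET₀ = 1.12 × 5.5237 = 6.1865 mm/d
Crop demand D = ETc × 10 d = 6.1865 × 10 = 61.865 mm
D − Pe = 61.865 − 37.9 = 23.965 mm
Gross irrigation = 23.965 / 0.64 = 37.445 mm
Volume = 37.445 mm × 342.9 ha × 10 = 128398.9 m³

128000 m³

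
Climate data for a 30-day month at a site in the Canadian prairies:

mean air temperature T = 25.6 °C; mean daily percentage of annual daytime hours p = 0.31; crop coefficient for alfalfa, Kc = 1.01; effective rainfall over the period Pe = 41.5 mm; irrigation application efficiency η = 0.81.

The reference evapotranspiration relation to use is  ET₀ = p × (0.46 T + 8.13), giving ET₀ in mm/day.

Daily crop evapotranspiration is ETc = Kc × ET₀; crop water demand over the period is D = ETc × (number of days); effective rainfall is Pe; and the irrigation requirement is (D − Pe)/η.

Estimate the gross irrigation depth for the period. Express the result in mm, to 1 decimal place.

ET₀ = 0.31 × (0.46 × 25.6 + 8.13) = 0.31 × 19.906 = 6.1709 mm/d
ETc = Kc × ET₀ = 1.01 × 6.1709 = 6.2326 mm/d
Crop demand D = ETc × 30 d = 6.2326 × 30 = 186.978 mm
D − Pe = 186.978 − 41.5 = 145.478 mm
Gross irrigation = 145.478 / 0.81 = 179.602 mm

179.6 mm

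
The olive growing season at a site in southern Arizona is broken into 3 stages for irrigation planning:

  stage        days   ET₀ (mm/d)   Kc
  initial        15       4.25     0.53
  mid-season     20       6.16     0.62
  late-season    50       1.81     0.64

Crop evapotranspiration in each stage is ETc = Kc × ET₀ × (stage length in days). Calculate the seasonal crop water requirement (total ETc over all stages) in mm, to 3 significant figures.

168 mm

initial: 0.53 × 4.25 × 15 = 33.79 mm
mid-season: 0.62 × 6.16 × 20 = 76.38 mm
late-season: 0.64 × 1.81 × 50 = 57.92 mm
Seasonal total = 168.09 mm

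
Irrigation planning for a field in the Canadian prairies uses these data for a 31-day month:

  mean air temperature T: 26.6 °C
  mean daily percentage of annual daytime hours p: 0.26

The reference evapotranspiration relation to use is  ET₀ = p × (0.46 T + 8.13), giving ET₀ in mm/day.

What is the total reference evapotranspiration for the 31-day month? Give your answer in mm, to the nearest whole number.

164 mm

ET₀ = 0.26 × (0.46 × 26.6 + 8.13) = 0.26 × 20.366 = 5.2952 mm/d
Monthly total = 5.2952 × 31 = 164.151 mm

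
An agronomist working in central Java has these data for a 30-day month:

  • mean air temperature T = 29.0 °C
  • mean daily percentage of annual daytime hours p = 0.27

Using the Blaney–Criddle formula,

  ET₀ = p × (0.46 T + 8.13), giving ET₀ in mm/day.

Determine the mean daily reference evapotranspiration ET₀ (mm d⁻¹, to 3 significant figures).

5.80 mm d⁻¹

ET₀ = 0.27 × (0.46 × 29.0 + 8.13) = 0.27 × 21.470 = 5.7969 mm/d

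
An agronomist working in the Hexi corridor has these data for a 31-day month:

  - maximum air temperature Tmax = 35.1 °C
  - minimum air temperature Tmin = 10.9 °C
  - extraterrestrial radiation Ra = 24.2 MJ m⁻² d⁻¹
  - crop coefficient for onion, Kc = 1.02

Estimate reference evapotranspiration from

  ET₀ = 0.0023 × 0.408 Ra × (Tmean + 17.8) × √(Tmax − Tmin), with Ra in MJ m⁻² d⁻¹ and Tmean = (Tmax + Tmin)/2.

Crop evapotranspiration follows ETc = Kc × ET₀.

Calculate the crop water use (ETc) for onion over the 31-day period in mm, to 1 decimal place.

Tmean = (35.1 + 10.9)/2 = 23.00 °C
0.408 Ra = 0.408 × 24.2 = 9.8736 mm/d equivalent
ET₀ = 0.0023 × 9.8736 × (23.00 + 17.8) × √24.2 = 0.0023 × 9.8736 × 40.80 × 4.9193 = 4.5579 mm/d
ETc = Kc × ET₀ = 1.02 × 4.5579 = 4.6491 mm/d
Over 31 days: 4.6491 × 31 = 144.122 mm

144.1 mm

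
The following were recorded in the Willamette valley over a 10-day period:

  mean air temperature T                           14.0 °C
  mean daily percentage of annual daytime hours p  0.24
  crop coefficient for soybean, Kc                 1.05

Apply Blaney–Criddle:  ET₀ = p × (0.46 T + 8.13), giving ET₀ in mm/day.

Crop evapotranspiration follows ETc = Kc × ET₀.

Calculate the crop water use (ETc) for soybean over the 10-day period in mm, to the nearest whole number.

ET₀ = 0.24 × (0.46 × 14.0 + 8.13) = 0.24 × 14.570 = 3.4968 mm/d
ETc = Kc × ET₀ = 1.05 × 3.4968 = 3.6716 mm/d
Over 10 days: 3.6716 × 10 = 36.716 mm

37 mm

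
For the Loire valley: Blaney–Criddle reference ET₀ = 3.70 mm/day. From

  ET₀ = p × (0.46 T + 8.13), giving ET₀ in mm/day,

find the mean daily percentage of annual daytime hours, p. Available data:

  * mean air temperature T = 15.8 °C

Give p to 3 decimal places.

0.240

p = ET₀ / (0.46 T + 8.13) = 3.70 / (0.46 × 15.8 + 8.13) = 3.70 / 15.398 = 0.2403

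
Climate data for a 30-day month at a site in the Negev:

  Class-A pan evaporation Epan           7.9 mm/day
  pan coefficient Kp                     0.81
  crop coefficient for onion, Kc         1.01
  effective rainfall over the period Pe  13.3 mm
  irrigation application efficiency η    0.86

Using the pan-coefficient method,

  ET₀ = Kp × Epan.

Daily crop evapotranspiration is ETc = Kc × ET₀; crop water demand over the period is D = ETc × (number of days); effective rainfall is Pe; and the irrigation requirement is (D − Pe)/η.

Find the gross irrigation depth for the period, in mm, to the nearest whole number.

ET₀ = 0.81 × 7.9 = 6.3990 mm/d
ETc = Kc × ET₀ = 1.01 × 6.3990 = 6.4630 mm/d
Crop demand D = ETc × 30 d = 6.4630 × 30 = 193.890 mm
D − Pe = 193.890 − 13.3 = 180.590 mm
Gross irrigation = 180.590 / 0.86 = 209.988 mm

210 mm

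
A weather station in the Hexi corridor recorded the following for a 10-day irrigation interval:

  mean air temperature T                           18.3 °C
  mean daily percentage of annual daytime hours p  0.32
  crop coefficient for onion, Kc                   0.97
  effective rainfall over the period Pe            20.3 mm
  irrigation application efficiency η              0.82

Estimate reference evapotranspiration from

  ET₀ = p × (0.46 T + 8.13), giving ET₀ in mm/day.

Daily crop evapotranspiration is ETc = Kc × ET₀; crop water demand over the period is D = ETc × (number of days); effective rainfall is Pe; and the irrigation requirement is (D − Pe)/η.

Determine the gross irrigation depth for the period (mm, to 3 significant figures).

ET₀ = 0.32 × (0.46 × 18.3 + 8.13) = 0.32 × 16.548 = 5.2954 mm/d
ETc = Kc × ET₀ = 0.97 × 5.2954 = 5.1365 mm/d
Crop demand D = ETc × 10 d = 5.1365 × 10 = 51.365 mm
D − Pe = 51.365 − 20.3 = 31.065 mm
Gross irrigation = 31.065 / 0.82 = 37.884 mm

37.9 mm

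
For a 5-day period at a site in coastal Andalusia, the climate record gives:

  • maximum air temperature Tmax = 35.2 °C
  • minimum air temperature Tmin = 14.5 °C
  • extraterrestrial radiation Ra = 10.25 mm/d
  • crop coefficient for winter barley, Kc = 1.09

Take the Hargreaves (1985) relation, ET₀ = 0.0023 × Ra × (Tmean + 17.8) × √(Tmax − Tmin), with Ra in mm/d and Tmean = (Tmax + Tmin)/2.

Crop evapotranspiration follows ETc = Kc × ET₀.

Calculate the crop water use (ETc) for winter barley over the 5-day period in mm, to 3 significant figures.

24.9 mm

Tmean = (35.2 + 14.5)/2 = 24.85 °C
ET₀ = 0.0023 × 10.25 × (24.85 + 17.8) × √20.7 = 0.0023 × 10.25 × 42.65 × 4.5497 = 4.5746 mm/d
ETc = Kc × ET₀ = 1.09 × 4.5746 = 4.9863 mm/d
Over 5 days: 4.9863 × 5 = 24.932 mm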